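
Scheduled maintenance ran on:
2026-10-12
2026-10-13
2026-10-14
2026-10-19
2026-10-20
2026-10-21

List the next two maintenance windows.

2026-10-26, 2026-10-27

Gaps: 1, 1, 5, 1, 1 days — not constant, but cyclic with period 3.
The events fall on every Monday, Tuesday and Wednesday.
Next Monday: 2026-10-26.
Next Tuesday: 2026-10-27.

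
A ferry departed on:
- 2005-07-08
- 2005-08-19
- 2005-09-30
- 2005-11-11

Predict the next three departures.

Gaps between consecutive events: 42, 42, 42 days — a constant 42-day interval.
2005-11-11 + 42 days = 2005-12-23.
2005-12-23 + 42 days = 2006-02-03.
2006-02-03 + 42 days = 2006-03-17.

2005-12-23, 2006-02-03, 2006-03-17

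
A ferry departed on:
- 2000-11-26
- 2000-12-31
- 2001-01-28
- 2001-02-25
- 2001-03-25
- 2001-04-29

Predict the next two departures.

All Sundays; the gaps (35, 28, 28, 28, 35) vary with month length.
This is the last Sunday of each month.
Last Sunday of May 2001: 2001-05-27.
June 2001 ends with Sunday 2001-06-24.

2001-05-27, 2001-06-24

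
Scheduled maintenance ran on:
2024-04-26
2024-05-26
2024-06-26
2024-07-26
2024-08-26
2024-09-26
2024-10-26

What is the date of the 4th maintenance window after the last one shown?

Gaps: 30, 31, 30, 31, 31, 30 days — not constant. Every event is on the 26th of the month.
Pattern: the 26th of each month.
November 2024: 2024-11-26.
December 2024: 2024-12-26.
January 2025: 2025-01-26.
February 2025: 2025-02-26.

2025-02-26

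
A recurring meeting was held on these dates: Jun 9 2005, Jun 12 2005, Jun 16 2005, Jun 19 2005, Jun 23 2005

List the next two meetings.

The gap pattern 3, 4, 3, 4 repeats every 2 events.
These are the Thursdays and Sundays of each week.
Next Sunday: Jun 26 2005.
The following Thursday is Jun 30 2005.

Jun 26 2005, Jun 30 2005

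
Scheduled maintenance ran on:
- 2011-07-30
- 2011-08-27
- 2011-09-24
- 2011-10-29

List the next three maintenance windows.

These are Saturdays with 28, 28, 35-day gaps.
Each is the final Saturday of its month — 2011-07-30 is past the 28th, so '4th Saturday' doesn't fit.
Last Saturday of November 2011: 2011-11-26.
Last Saturday of December 2011: 2011-12-31.
January 2012 ends with Saturday 2012-01-28.

2011-11-26, 2011-12-31, 2012-01-28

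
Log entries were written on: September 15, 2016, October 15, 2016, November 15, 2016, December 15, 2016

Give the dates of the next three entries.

The day-of-month is always 15 (30, 31, 30 days between events).
So this recurs on the 15th of each month.
January 2017: January 15, 2017.
Next: February 2017 → February 15, 2017.
Next: March 2017 → March 15, 2017.

January 15, 2017; February 15, 2017; March 15, 2017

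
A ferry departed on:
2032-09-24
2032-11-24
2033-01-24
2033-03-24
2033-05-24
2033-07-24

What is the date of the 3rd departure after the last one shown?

2034-01-24

Each date is the 24th; the gaps (61, 61, 59, 61, 61) track the month lengths.
The rule is the 24th of every 2 months.
Next: September 2033 → 2033-09-24.
November 2033: 2033-11-24.
January 2034: 2034-01-24.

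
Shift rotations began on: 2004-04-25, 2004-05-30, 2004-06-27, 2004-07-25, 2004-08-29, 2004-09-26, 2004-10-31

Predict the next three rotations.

2004-11-28, 2004-12-26, 2005-01-30

All Sundays; the gaps (35, 28, 28, 35, 28, 35) vary with month length.
This is the last Sunday of each month.
November 2004 ends with Sunday 2004-11-28.
December 2004 ends with Sunday 2004-12-26.
Last Sunday of January 2005: 2005-01-30.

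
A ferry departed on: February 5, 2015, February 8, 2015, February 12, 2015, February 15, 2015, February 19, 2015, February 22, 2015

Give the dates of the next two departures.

Every event lands on a Thursday or Sunday (gaps cycle 3, 4, 3, 4, 3).
So the schedule is: every Thursday and Sunday.
Next Thursday: February 26, 2015.
The following Sunday is March 1, 2015.

February 26, 2015; March 1, 2015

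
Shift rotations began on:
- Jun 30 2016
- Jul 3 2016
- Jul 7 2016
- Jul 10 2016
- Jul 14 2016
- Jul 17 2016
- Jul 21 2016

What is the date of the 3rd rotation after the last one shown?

Jul 31 2016

Every event lands on a Thursday or Sunday (gaps cycle 3, 4, 3, 4, 3, 4).
So the schedule is: every Thursday and Sunday.
The following Sunday is Jul 24 2016.
The following Thursday is Jul 28 2016.
The following Sunday is Jul 31 2016.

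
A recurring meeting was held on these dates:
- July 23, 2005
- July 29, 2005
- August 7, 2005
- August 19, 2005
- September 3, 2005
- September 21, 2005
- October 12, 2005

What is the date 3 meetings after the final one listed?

January 1, 2006

The spacing grows by 3 each time: 6, 9, 12, 15, 18, 21 days.
Next gap: 24 days. October 12, 2005 + 24 days = November 5, 2005.
Next gap: 27 days. November 5, 2005 + 27 days = December 2, 2005.
Next gap: 30 days. December 2, 2005 + 30 days = January 1, 2006.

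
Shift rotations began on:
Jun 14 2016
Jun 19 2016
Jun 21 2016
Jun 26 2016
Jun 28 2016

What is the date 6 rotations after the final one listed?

Every event lands on a Tuesday or Sunday (gaps cycle 5, 2, 5, 2).
So the schedule is: every Tuesday and Sunday.
Next Sunday: Jul 3 2016.
The following Tuesday is Jul 5 2016.
Next Sunday: Jul 10 2016.
Next Tuesday: Jul 12 2016.
The following Sunday is Jul 17 2016.
The following Tuesday is Jul 19 2016.

Jul 19 2016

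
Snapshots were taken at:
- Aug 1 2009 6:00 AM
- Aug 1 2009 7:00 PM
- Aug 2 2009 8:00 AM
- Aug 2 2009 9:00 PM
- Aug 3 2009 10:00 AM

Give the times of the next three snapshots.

Aug 3 2009 11:00 PM, Aug 4 2009 12:00 PM, Aug 5 2009 1:00 AM

Spacing: 13, 13, 13, 13 h — constant 13 h.
Aug 3 2009 10:00 AM + 13 h = Aug 3 2009 11:00 PM.
Aug 3 2009 11:00 PM + 13 h = Aug 4 2009 12:00 PM.
Aug 4 2009 12:00 PM + 13 h = Aug 5 2009 1:00 AM.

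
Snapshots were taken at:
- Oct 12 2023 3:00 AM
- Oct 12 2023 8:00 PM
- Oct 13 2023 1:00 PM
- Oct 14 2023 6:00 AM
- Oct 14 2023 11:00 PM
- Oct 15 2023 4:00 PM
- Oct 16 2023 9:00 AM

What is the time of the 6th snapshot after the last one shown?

Oct 20 2023 3:00 PM

The interval is a steady 17 hours (17, 17, 17, 17, 17, 17).
Oct 16 2023 9:00 AM + 17 h = Oct 17 2023 2:00 AM.
Oct 17 2023 2:00 AM + 17 h = Oct 17 2023 7:00 PM.
Oct 17 2023 7:00 PM + 17 h = Oct 18 2023 12:00 PM.
Oct 18 2023 12:00 PM + 17 h = Oct 19 2023 5:00 AM.
Oct 19 2023 5:00 AM + 17 h = Oct 19 2023 10:00 PM.
Oct 19 2023 10:00 PM + 17 h = Oct 20 2023 3:00 PM.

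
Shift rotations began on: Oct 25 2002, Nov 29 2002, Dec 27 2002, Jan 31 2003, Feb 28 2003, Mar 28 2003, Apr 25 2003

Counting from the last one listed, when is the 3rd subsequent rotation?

Every date is a Friday; gaps 35, 28, 35, 28, 28, 28 days.
Each is the last Friday of its month (at least one falls on the 29th or later, ruling out '4th Friday').
May 2003 ends with Friday May 30 2003.
June 2003 ends with Friday Jun 27 2003.
July 2003 ends with Friday Jul 25 2003.

Jul 25 2003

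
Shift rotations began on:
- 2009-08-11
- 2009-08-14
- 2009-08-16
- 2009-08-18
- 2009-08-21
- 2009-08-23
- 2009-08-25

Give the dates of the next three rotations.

The gap pattern 3, 2, 2, 3, 2, 2 repeats every 3 events.
These are the Tuesdays, Fridays and Sundays of each week.
The following Friday is 2009-08-28.
The following Sunday is 2009-08-30.
The following Tuesday is 2009-09-01.

2009-08-28, 2009-08-30, 2009-09-01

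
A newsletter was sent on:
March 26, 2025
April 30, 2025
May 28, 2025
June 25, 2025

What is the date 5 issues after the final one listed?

Every date is a Wednesday; gaps 35, 28, 28 days.
Each is the last Wednesday of its month (at least one falls on the 29th or later, ruling out '4th Wednesday').
Last Wednesday of July 2025: July 30, 2025.
Last Wednesday of August 2025: August 27, 2025.
Last Wednesday of September 2025: September 24, 2025.
Last Wednesday of October 2025: October 29, 2025.
Last Wednesday of November 2025: November 26, 2025.

November 26, 2025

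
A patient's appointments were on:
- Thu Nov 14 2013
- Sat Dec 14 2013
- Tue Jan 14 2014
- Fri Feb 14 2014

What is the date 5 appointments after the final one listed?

Gaps: 30, 31, 31 days — not constant. Every event is on the 14th of the month.
Pattern: the 14th of each month.
March 2014: Fri Mar 14 2014.
April 2014: Mon Apr 14 2014.
May 2014: Wed May 14 2014.
Next: June 2014 → Sat Jun 14 2014.
Next: July 2014 → Mon Jul 14 2014.

Mon Jul 14 2014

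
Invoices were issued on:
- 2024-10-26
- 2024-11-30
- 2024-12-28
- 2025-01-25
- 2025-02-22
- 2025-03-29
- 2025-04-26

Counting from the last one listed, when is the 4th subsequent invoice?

2025-08-30

Every date is a Saturday; gaps 35, 28, 28, 28, 35, 28 days.
Each is the last Saturday of its month (at least one falls on the 29th or later, ruling out '4th Saturday').
Last Saturday of May 2025: 2025-05-31.
Last Saturday of June 2025: 2025-06-28.
July 2025 ends with Saturday 2025-07-26.
Last Saturday of August 2025: 2025-08-30.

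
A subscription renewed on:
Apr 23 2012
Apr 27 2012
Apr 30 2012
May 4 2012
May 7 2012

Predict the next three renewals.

Gaps: 4, 3, 4, 3 days — not constant, but cyclic with period 2.
The events fall on every Monday and Friday.
The following Friday is May 11 2012.
Next Monday: May 14 2012.
The following Friday is May 18 2012.

May 11 2012, May 14 2012, May 18 2012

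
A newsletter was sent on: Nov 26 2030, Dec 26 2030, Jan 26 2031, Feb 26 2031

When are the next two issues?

The day-of-month is always 26 (30, 31, 31 days between events).
So this recurs on the 26th of each month.
Next: March 2031 → Mar 26 2031.
April 2031: Apr 26 2031.

Mar 26 2031, Apr 26 2031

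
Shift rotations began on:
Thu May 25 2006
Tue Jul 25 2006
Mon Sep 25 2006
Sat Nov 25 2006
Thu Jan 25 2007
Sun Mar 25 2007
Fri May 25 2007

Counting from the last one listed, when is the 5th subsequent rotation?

Gaps: 61, 62, 61, 61, 59, 61 days — not constant. Every event is on the 25th of the month.
Pattern: the 25th of every 2 months.
July 2007: Wed Jul 25 2007.
September 2007: Tue Sep 25 2007.
November 2007: Sun Nov 25 2007.
Next: January 2008 → Fri Jan 25 2008.
March 2008: Tue Mar 25 2008.

Tue Mar 25 2008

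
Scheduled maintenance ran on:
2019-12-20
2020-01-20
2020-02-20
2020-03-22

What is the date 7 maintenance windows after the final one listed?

The spacing is 31, 31, 31 days — always 31 days.
2020-03-22 + 31 days = 2020-04-22.
2020-04-22 + 31 days = 2020-05-23.
2020-05-23 + 31 days = 2020-06-23.
2020-06-23 + 31 days = 2020-07-24.
2020-07-24 + 31 days = 2020-08-24.
2020-08-24 + 31 days = 2020-09-24.
2020-09-24 + 31 days = 2020-10-25.

2020-10-25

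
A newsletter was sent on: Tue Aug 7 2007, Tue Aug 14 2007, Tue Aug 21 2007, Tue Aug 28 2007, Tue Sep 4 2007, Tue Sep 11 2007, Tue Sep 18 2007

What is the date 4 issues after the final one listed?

Tue Oct 16 2007

Every event comes 7 days after the last (7, 7, 7, 7, 7, 7).
Tue Sep 18 2007 + 7 days = Tue Sep 25 2007.
Tue Sep 25 2007 + 7 days = Tue Oct 2 2007.
Tue Oct 2 2007 + 7 days = Tue Oct 9 2007.
Tue Oct 9 2007 + 7 days = Tue Oct 16 2007.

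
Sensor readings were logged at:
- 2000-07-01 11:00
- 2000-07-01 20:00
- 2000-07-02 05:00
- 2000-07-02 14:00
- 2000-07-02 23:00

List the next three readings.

2000-07-03 08:00, 2000-07-03 17:00, 2000-07-04 02:00

Spacing: 9, 9, 9, 9 h — constant 9 h.
2000-07-02 23:00 + 9 h = 2000-07-03 08:00.
2000-07-03 08:00 + 9 h = 2000-07-03 17:00.
2000-07-03 17:00 + 9 h = 2000-07-04 02:00.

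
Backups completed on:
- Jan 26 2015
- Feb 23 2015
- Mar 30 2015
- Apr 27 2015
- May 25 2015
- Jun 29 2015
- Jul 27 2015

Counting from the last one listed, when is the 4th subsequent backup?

Nov 30 2015

These are Mondays with 28, 35, 28, 28, 35, 28-day gaps.
Each is the final Monday of its month — Mar 30 2015 is past the 28th, so '4th Monday' doesn't fit.
August 2015 ends with Monday Aug 31 2015.
Last Monday of September 2015: Sep 28 2015.
October 2015 ends with Monday Oct 26 2015.
Last Monday of November 2015: Nov 30 2015.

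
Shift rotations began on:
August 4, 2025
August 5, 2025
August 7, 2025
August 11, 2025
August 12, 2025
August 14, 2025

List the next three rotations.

August 18, 2025; August 19, 2025; August 21, 2025

Gaps: 1, 2, 4, 1, 2 days — not constant, but cyclic with period 3.
The events fall on every Monday, Tuesday and Thursday.
The following Monday is August 18, 2025.
The following Tuesday is August 19, 2025.
The following Thursday is August 21, 2025.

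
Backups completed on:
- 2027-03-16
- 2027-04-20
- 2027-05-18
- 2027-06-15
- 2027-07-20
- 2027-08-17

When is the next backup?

These are Tuesdays at 28- or 35-day spacing (35, 28, 28, 35, 28).
The pattern: 3rd Tuesday of the month.
3rd Tuesday of September 2027: 2027-09-21.

2027-09-21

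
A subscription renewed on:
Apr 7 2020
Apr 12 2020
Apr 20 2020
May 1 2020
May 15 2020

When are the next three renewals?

Intervals are 5, 8, 11, 14 days — an arithmetic progression with common difference 3.
Next gap: 17 days. May 15 2020 + 17 days = Jun 1 2020.
Next gap: 20 days. Jun 1 2020 + 20 days = Jun 21 2020.
Next gap: 23 days. Jun 21 2020 + 23 days = Jul 14 2020.

Jun 1 2020, Jun 21 2020, Jul 14 2020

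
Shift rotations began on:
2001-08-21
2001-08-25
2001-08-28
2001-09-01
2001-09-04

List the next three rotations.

The gap pattern 4, 3, 4, 3 repeats every 2 events.
These are the Tuesdays and Saturdays of each week.
Next Saturday: 2001-09-08.
Next Tuesday: 2001-09-11.
Next Saturday: 2001-09-15.

2001-09-08, 2001-09-11, 2001-09-15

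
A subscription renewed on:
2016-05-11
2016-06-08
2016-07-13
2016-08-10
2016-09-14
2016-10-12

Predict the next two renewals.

2016-11-09, 2016-12-14

These are Wednesdays at 28- or 35-day spacing (28, 35, 28, 35, 28).
The pattern: 2nd Wednesday of the month.
November 2016 — 2nd Wednesday is 2016-11-09.
2nd Wednesday of December 2016: 2016-12-14.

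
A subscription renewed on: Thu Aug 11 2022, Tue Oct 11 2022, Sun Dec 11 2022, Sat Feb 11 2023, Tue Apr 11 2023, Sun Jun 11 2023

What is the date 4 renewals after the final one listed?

Sun Feb 11 2024

Each date is the 11th; the gaps (61, 61, 62, 59, 61) track the month lengths.
The rule is the 11th of every 2 months.
Next: August 2023 → Fri Aug 11 2023.
Next: October 2023 → Wed Oct 11 2023.
December 2023: Mon Dec 11 2023.
February 2024: Sun Feb 11 2024.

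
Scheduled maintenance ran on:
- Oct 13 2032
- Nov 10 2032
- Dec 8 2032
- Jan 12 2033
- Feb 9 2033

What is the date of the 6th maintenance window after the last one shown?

Gaps: 28, 28, 35, 28 days — a mix of 28 and 35. Every date is a Wednesday.
Each is the 2nd Wednesday of its month.
2nd Wednesday of March 2033: Mar 9 2033.
April 2033 — 2nd Wednesday is Apr 13 2033.
May 2033 — 2nd Wednesday is May 11 2033.
2nd Wednesday of June 2033: Jun 8 2033.
July 2033 — 2nd Wednesday is Jul 13 2033.
August 2033 — 2nd Wednesday is Aug 10 2033.

Aug 10 2033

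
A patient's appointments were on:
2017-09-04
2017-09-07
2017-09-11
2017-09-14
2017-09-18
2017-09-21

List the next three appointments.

2017-09-25, 2017-09-28, 2017-10-02

Gaps: 3, 4, 3, 4, 3 days — not constant, but cyclic with period 2.
The events fall on every Monday and Thursday.
The following Monday is 2017-09-25.
The following Thursday is 2017-09-28.
The following Monday is 2017-10-02.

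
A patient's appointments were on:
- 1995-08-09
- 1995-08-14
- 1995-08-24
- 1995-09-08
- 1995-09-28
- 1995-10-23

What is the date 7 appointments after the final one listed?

Intervals are 5, 10, 15, 20, 25 days — an arithmetic progression with common difference 5.
Next gap: 30 days. 1995-10-23 + 30 days = 1995-11-22.
Next gap: 35 days. 1995-11-22 + 35 days = 1995-12-27.
Next gap: 40 days. 1995-12-27 + 40 days = 1996-02-05.
Next gap: 45 days. 1996-02-05 + 45 days = 1996-03-21.
Next gap: 50 days. 1996-03-21 + 50 days = 1996-05-10.
Next gap: 55 days. 1996-05-10 + 55 days = 1996-07-04.
Next gap: 60 days. 1996-07-04 + 60 days = 1996-09-02.

1996-09-02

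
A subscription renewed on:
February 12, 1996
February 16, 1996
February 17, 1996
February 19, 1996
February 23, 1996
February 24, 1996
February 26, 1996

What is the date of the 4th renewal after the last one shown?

March 8, 1996

Every event lands on a Monday or Friday or Saturday (gaps cycle 4, 1, 2, 4, 1, 2).
So the schedule is: every Monday, Friday and Saturday.
Next Friday: March 1, 1996.
The following Saturday is March 2, 1996.
Next Monday: March 4, 1996.
Next Friday: March 8, 1996.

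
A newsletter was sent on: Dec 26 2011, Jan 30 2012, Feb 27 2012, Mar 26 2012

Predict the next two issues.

All Mondays; the gaps (35, 28, 28) vary with month length.
This is the last Monday of each month.
April 2012 ends with Monday Apr 30 2012.
Last Monday of May 2012: May 28 2012.

Apr 30 2012, May 28 2012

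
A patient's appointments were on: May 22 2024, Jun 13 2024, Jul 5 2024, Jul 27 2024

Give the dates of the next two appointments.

Aug 18 2024, Sep 9 2024

Gaps between consecutive events: 22, 22, 22 days — a constant 22-day interval.
Jul 27 2024 + 22 days = Aug 18 2024.
Aug 18 2024 + 22 days = Sep 9 2024.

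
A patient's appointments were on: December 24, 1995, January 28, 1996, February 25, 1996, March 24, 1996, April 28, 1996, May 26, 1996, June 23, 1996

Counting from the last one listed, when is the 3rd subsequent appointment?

All dates are Sundays, 35, 28, 28, 35, 28, 28 days apart.
Specifically, the 4th Sunday of each month.
4th Sunday of July 1996: July 28, 1996.
4th Sunday of August 1996: August 25, 1996.
September 1996 — 4th Sunday is September 22, 1996.

September 22, 1996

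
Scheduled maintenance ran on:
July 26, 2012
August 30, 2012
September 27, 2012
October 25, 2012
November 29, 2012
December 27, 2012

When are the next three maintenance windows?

These are Thursdays with 35, 28, 28, 35, 28-day gaps.
Each is the final Thursday of its month — August 30, 2012 is past the 28th, so '4th Thursday' doesn't fit.
Last Thursday of January 2013: January 31, 2013.
February 2013 ends with Thursday February 28, 2013.
Last Thursday of March 2013: March 28, 2013.

January 31, 2013; February 28, 2013; March 28, 2013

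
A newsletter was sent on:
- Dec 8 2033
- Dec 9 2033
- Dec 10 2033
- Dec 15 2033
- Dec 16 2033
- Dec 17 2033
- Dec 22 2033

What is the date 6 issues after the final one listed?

Jan 5 2034

The gap pattern 1, 1, 5, 1, 1, 5 repeats every 3 events.
These are the Thursdays, Fridays and Saturdays of each week.
Next Friday: Dec 23 2033.
Next Saturday: Dec 24 2033.
Next Thursday: Dec 29 2033.
The following Friday is Dec 30 2033.
The following Saturday is Dec 31 2033.
The following Thursday is Jan 5 2034.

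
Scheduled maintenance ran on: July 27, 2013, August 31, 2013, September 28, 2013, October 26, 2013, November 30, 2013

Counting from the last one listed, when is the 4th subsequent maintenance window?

All Saturdays; the gaps (35, 28, 28, 35) vary with month length.
This is the last Saturday of each month.
Last Saturday of December 2013: December 28, 2013.
January 2014 ends with Saturday January 25, 2014.
Last Saturday of February 2014: February 22, 2014.
Last Saturday of March 2014: March 29, 2014.

March 29, 2014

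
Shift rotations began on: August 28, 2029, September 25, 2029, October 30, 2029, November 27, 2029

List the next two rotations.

These are Tuesdays with 28, 35, 28-day gaps.
Each is the final Tuesday of its month — October 30, 2029 is past the 28th, so '4th Tuesday' doesn't fit.
December 2029 ends with Tuesday December 25, 2029.
Last Tuesday of January 2030: January 29, 2030.

December 25, 2029; January 29, 2030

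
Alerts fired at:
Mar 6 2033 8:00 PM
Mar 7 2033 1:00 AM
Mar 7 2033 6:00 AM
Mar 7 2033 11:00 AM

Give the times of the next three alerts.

Spacing: 5, 5, 5 h — constant 5 h.
Mar 7 2033 11:00 AM + 5 h = Mar 7 2033 4:00 PM.
Mar 7 2033 4:00 PM + 5 h = Mar 7 2033 9:00 PM.
Mar 7 2033 9:00 PM + 5 h = Mar 8 2033 2:00 AM.

Mar 7 2033 4:00 PM, Mar 7 2033 9:00 PM, Mar 8 2033 2:00 AM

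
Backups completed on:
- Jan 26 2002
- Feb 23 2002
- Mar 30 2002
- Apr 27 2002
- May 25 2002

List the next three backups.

All Saturdays; the gaps (28, 35, 28, 28) vary with month length.
This is the last Saturday of each month.
June 2002 ends with Saturday Jun 29 2002.
July 2002 ends with Saturday Jul 27 2002.
Last Saturday of August 2002: Aug 31 2002.

Jun 29 2002, Jul 27 2002, Aug 31 2002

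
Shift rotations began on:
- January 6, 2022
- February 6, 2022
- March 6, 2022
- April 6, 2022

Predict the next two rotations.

May 6, 2022; June 6, 2022

Gaps: 31, 28, 31 days — not constant. Every event is on the 6th of the month.
Pattern: the 6th of each month.
May 2022: May 6, 2022.
June 2022: June 6, 2022.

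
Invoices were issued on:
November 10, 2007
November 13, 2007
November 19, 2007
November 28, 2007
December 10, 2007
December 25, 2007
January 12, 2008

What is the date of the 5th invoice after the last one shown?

May 26, 2008

The spacing grows by 3 each time: 3, 6, 9, 12, 15, 18 days.
Next gap: 21 days. January 12, 2008 + 21 days = February 2, 2008.
Next gap: 24 days. February 2, 2008 + 24 days = February 26, 2008.
Next gap: 27 days. February 26, 2008 + 27 days = March 24, 2008.
Next gap: 30 days. March 24, 2008 + 30 days = April 23, 2008.
Next gap: 33 days. April 23, 2008 + 33 days = May 26, 2008.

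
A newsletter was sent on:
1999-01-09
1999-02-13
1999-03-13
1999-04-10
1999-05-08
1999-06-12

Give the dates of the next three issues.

1999-07-10, 1999-08-14, 1999-09-11

Gaps: 35, 28, 28, 28, 35 days — a mix of 28 and 35. Every date is a Saturday.
Each is the 2nd Saturday of its month.
2nd Saturday of July 1999: 1999-07-10.
2nd Saturday of August 1999: 1999-08-14.
September 1999 — 2nd Saturday is 1999-09-11.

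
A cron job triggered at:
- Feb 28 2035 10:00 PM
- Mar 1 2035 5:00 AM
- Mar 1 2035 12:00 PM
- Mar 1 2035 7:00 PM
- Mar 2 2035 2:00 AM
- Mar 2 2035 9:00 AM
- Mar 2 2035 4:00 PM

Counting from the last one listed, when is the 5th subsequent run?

Spacing: 7, 7, 7, 7, 7, 7 h — constant 7 h.
Mar 2 2035 4:00 PM + 7 h = Mar 2 2035 11:00 PM.
Mar 2 2035 11:00 PM + 7 h = Mar 3 2035 6:00 AM.
Mar 3 2035 6:00 AM + 7 h = Mar 3 2035 1:00 PM.
Mar 3 2035 1:00 PM + 7 h = Mar 3 2035 8:00 PM.
Mar 3 2035 8:00 PM + 7 h = Mar 4 2035 3:00 AM.

Mar 4 2035 3:00 AM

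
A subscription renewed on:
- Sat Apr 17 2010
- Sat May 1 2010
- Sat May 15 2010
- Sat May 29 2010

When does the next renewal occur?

Sat Jun 12 2010

Gaps between consecutive events: 14, 14, 14 days — a constant 14-day interval.
Sat May 29 2010 + 14 days = Sat Jun 12 2010.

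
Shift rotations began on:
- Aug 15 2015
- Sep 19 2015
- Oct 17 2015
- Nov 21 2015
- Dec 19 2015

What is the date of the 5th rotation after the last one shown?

All dates are Saturdays, 35, 28, 35, 28 days apart.
Specifically, the 3rd Saturday of each month.
3rd Saturday of January 2016: Jan 16 2016.
3rd Saturday of February 2016: Feb 20 2016.
3rd Saturday of March 2016: Mar 19 2016.
3rd Saturday of April 2016: Apr 16 2016.
May 2016 — 3rd Saturday is May 21 2016.

May 21 2016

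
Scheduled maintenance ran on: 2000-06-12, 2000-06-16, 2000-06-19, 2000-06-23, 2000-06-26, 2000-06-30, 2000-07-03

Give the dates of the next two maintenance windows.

The gap pattern 4, 3, 4, 3, 4, 3 repeats every 2 events.
These are the Mondays and Fridays of each week.
The following Friday is 2000-07-07.
Next Monday: 2000-07-10.

2000-07-07, 2000-07-10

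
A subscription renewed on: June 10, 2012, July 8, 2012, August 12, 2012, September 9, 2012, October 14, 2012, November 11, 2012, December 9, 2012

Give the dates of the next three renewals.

Gaps: 28, 35, 28, 35, 28, 28 days — a mix of 28 and 35. Every date is a Sunday.
Each is the 2nd Sunday of its month.
January 2013 — 2nd Sunday is January 13, 2013.
2nd Sunday of February 2013: February 10, 2013.
2nd Sunday of March 2013: March 10, 2013.

January 13, 2013; February 10, 2013; March 10, 2013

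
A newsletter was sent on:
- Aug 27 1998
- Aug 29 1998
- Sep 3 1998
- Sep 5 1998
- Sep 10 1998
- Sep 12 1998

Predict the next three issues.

Every event lands on a Thursday or Saturday (gaps cycle 2, 5, 2, 5, 2).
So the schedule is: every Thursday and Saturday.
The following Thursday is Sep 17 1998.
Next Saturday: Sep 19 1998.
Next Thursday: Sep 24 1998.

Sep 17 1998, Sep 19 1998, Sep 24 1998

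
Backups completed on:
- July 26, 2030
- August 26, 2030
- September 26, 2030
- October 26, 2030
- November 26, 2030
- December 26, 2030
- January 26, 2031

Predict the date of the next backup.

Gaps: 31, 31, 30, 31, 30, 31 days — not constant. Every event is on the 26th of the month.
Pattern: the 26th of each month.
February 2031: February 26, 2031.

February 26, 2031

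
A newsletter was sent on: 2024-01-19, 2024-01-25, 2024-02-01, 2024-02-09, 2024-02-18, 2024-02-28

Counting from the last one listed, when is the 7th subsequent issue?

Intervals are 6, 7, 8, 9, 10 days — an arithmetic progression with common difference 1.
Next gap: 11 days. 2024-02-28 + 11 days = 2024-03-10.
Next gap: 12 days. 2024-03-10 + 12 days = 2024-03-22.
Next gap: 13 days. 2024-03-22 + 13 days = 2024-04-04.
Next gap: 14 days. 2024-04-04 + 14 days = 2024-04-18.
Next gap: 15 days. 2024-04-18 + 15 days = 2024-05-03.
Next gap: 16 days. 2024-05-03 + 16 days = 2024-05-19.
Next gap: 17 days. 2024-05-19 + 17 days = 2024-06-05.

2024-06-05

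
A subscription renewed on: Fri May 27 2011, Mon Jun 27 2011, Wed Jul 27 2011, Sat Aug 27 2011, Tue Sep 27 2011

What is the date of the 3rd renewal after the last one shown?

Each date is the 27th; the gaps (31, 30, 31, 31) track the month lengths.
The rule is the 27th of each month.
Next: October 2011 → Thu Oct 27 2011.
Next: November 2011 → Sun Nov 27 2011.
December 2011: Tue Dec 27 2011.

Tue Dec 27 2011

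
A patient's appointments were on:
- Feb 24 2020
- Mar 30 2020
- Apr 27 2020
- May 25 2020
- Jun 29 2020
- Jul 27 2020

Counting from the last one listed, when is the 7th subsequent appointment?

These are Mondays with 35, 28, 28, 35, 28-day gaps.
Each is the final Monday of its month — Mar 30 2020 is past the 28th, so '4th Monday' doesn't fit.
Last Monday of August 2020: Aug 31 2020.
Last Monday of September 2020: Sep 28 2020.
Last Monday of October 2020: Oct 26 2020.
Last Monday of November 2020: Nov 30 2020.
Last Monday of December 2020: Dec 28 2020.
Last Monday of January 2021: Jan 25 2021.
February 2021 ends with Monday Feb 22 2021.

Feb 22 2021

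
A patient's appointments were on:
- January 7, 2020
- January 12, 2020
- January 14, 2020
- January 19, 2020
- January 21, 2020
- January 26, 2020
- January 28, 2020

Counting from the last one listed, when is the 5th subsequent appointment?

February 16, 2020

Every event lands on a Tuesday or Sunday (gaps cycle 5, 2, 5, 2, 5, 2).
So the schedule is: every Tuesday and Sunday.
The following Sunday is February 2, 2020.
The following Tuesday is February 4, 2020.
Next Sunday: February 9, 2020.
Next Tuesday: February 11, 2020.
Next Sunday: February 16, 2020.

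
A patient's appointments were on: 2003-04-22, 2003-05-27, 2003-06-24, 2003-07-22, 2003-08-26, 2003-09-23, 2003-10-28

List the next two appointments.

2003-11-25, 2003-12-23

These are Tuesdays at 28- or 35-day spacing (35, 28, 28, 35, 28, 35).
The pattern: 4th Tuesday of the month.
4th Tuesday of November 2003: 2003-11-25.
December 2003 — 4th Tuesday is 2003-12-23.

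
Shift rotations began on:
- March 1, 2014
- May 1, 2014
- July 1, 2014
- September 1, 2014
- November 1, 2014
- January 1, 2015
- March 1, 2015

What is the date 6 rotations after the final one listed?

Each date is the 1st; the gaps (61, 61, 62, 61, 61, 59) track the month lengths.
The rule is the 1st of every 2 months.
Next: May 2015 → May 1, 2015.
Next: July 2015 → July 1, 2015.
Next: September 2015 → September 1, 2015.
November 2015: November 1, 2015.
Next: January 2016 → January 1, 2016.
Next: March 2016 → March 1, 2016.

March 1, 2016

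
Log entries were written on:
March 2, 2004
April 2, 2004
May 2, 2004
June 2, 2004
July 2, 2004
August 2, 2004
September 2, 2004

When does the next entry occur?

The day-of-month is always 2 (31, 30, 31, 30, 31, 31 days between events).
So this recurs on the 2nd of each month.
Next: October 2004 → October 2, 2004.

October 2, 2004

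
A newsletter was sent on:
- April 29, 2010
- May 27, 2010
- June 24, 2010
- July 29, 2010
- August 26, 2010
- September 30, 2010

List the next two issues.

October 28, 2010; November 25, 2010

All Thursdays; the gaps (28, 28, 35, 28, 35) vary with month length.
This is the last Thursday of each month.
October 2010 ends with Thursday October 28, 2010.
November 2010 ends with Thursday November 25, 2010.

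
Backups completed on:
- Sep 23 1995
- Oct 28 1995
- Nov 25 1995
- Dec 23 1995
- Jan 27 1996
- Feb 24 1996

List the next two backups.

Mar 23 1996, Apr 27 1996

All dates are Saturdays, 35, 28, 28, 35, 28 days apart.
Specifically, the 4th Saturday of each month.
4th Saturday of March 1996: Mar 23 1996.
4th Saturday of April 1996: Apr 27 1996.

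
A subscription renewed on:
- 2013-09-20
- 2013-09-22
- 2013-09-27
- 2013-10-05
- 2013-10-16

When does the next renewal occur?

2013-10-30

Gaps: 2, 5, 8, 11 days — each gap is 3 larger than the previous one.
Next gap: 14 days. 2013-10-16 + 14 days = 2013-10-30.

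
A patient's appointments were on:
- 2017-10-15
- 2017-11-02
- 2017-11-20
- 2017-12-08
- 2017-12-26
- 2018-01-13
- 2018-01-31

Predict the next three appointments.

2018-02-18, 2018-03-08, 2018-03-26

Gaps between consecutive events: 18, 18, 18, 18, 18, 18 days — a constant 18-day interval.
2018-01-31 + 18 days = 2018-02-18.
2018-02-18 + 18 days = 2018-03-08.
2018-03-08 + 18 days = 2018-03-26.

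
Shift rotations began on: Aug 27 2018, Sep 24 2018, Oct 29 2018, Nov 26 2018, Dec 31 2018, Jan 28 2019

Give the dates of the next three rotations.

Feb 25 2019, Mar 25 2019, Apr 29 2019

All Mondays; the gaps (28, 35, 28, 35, 28) vary with month length.
This is the last Monday of each month.
Last Monday of February 2019: Feb 25 2019.
Last Monday of March 2019: Mar 25 2019.
April 2019 ends with Monday Apr 29 2019.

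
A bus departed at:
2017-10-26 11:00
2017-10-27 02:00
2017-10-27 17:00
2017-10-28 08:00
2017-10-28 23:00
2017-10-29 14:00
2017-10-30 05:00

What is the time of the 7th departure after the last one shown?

2017-11-03 14:00

The interval is a steady 15 hours (15, 15, 15, 15, 15, 15).
2017-10-30 05:00 + 15 h = 2017-10-30 20:00.
2017-10-30 20:00 + 15 h = 2017-10-31 11:00.
2017-10-31 11:00 + 15 h = 2017-11-01 02:00.
2017-11-01 02:00 + 15 h = 2017-11-01 17:00.
2017-11-01 17:00 + 15 h = 2017-11-02 08:00.
2017-11-02 08:00 + 15 h = 2017-11-02 23:00.
2017-11-02 23:00 + 15 h = 2017-11-03 14:00.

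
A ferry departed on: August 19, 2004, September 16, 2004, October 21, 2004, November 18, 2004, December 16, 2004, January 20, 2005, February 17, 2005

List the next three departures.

March 17, 2005; April 21, 2005; May 19, 2005

These are Thursdays at 28- or 35-day spacing (28, 35, 28, 28, 35, 28).
The pattern: 3rd Thursday of the month.
March 2005 — 3rd Thursday is March 17, 2005.
April 2005 — 3rd Thursday is April 21, 2005.
3rd Thursday of May 2005: May 19, 2005.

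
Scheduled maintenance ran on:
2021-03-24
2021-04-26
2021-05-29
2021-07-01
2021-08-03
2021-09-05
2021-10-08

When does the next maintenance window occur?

The spacing is 33, 33, 33, 33, 33, 33 days — always 33 days.
2021-10-08 + 33 days = 2021-11-10.

2021-11-10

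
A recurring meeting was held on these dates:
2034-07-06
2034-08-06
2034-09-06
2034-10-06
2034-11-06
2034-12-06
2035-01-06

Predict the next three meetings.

2035-02-06, 2035-03-06, 2035-04-06

The day-of-month is always 6 (31, 31, 30, 31, 30, 31 days between events).
So this recurs on the 6th of each month.
February 2035: 2035-02-06.
March 2035: 2035-03-06.
Next: April 2035 → 2035-04-06.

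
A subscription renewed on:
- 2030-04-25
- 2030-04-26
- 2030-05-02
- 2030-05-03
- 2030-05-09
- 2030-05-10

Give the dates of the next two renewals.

The gap pattern 1, 6, 1, 6, 1 repeats every 2 events.
These are the Thursdays and Fridays of each week.
The following Thursday is 2030-05-16.
The following Friday is 2030-05-17.

2030-05-16, 2030-05-17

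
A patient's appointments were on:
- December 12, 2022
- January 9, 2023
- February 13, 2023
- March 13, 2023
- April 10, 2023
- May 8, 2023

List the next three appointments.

June 12, 2023; July 10, 2023; August 14, 2023

All dates are Mondays, 28, 35, 28, 28, 28 days apart.
Specifically, the 2nd Monday of each month.
2nd Monday of June 2023: June 12, 2023.
2nd Monday of July 2023: July 10, 2023.
August 2023 — 2nd Monday is August 14, 2023.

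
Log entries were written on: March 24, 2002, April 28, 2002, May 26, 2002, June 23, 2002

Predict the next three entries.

July 28, 2002; August 25, 2002; September 22, 2002

Gaps: 35, 28, 28 days — a mix of 28 and 35. Every date is a Sunday.
Each is the 4th Sunday of its month.
4th Sunday of July 2002: July 28, 2002.
August 2002 — 4th Sunday is August 25, 2002.
September 2002 — 4th Sunday is September 22, 2002.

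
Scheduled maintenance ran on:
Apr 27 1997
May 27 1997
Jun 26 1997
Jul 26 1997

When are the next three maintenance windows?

Every event comes 30 days after the last (30, 30, 30).
Jul 26 1997 + 30 days = Aug 25 1997.
Aug 25 1997 + 30 days = Sep 24 1997.
Sep 24 1997 + 30 days = Oct 24 1997.

Aug 25 1997, Sep 24 1997, Oct 24 1997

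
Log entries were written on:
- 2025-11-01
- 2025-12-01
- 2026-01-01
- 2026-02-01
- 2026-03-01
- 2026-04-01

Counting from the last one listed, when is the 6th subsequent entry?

Gaps: 30, 31, 31, 28, 31 days — not constant. Every event is on the 1st of the month.
Pattern: the 1st of each month.
May 2026: 2026-05-01.
Next: June 2026 → 2026-06-01.
July 2026: 2026-07-01.
August 2026: 2026-08-01.
September 2026: 2026-09-01.
October 2026: 2026-10-01.

2026-10-01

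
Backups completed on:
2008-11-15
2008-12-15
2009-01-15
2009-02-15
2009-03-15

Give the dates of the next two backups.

Gaps: 30, 31, 31, 28 days — not constant. Every event is on the 15th of the month.
Pattern: the 15th of each month.
April 2009: 2009-04-15.
May 2009: 2009-05-15.

2009-04-15, 2009-05-15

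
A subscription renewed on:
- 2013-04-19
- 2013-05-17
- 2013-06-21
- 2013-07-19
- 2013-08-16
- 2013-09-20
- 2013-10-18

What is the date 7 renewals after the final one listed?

2014-05-16

All dates are Fridays, 28, 35, 28, 28, 35, 28 days apart.
Specifically, the 3rd Friday of each month.
November 2013 — 3rd Friday is 2013-11-15.
December 2013 — 3rd Friday is 2013-12-20.
3rd Friday of January 2014: 2014-01-17.
3rd Friday of February 2014: 2014-02-21.
March 2014 — 3rd Friday is 2014-03-21.
April 2014 — 3rd Friday is 2014-04-18.
3rd Friday of May 2014: 2014-05-16.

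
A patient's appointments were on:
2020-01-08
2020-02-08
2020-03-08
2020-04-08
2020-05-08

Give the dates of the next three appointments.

2020-06-08, 2020-07-08, 2020-08-08

The day-of-month is always 8 (31, 29, 31, 30 days between events).
So this recurs on the 8th of each month.
Next: June 2020 → 2020-06-08.
Next: July 2020 → 2020-07-08.
August 2020: 2020-08-08.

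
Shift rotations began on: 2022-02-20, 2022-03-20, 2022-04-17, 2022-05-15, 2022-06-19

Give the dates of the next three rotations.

2022-07-17, 2022-08-21, 2022-09-18

These are Sundays at 28- or 35-day spacing (28, 28, 28, 35).
The pattern: 3rd Sunday of the month.
July 2022 — 3rd Sunday is 2022-07-17.
3rd Sunday of August 2022: 2022-08-21.
3rd Sunday of September 2022: 2022-09-18.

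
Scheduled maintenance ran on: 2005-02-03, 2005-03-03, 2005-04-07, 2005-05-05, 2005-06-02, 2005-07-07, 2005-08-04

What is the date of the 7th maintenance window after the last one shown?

Gaps: 28, 35, 28, 28, 35, 28 days — a mix of 28 and 35. Every date is a Thursday.
Each is the 1st Thursday of its month.
1st Thursday of September 2005: 2005-09-01.
October 2005 — 1st Thursday is 2005-10-06.
1st Thursday of November 2005: 2005-11-03.
December 2005 — 1st Thursday is 2005-12-01.
1st Thursday of January 2006: 2006-01-05.
February 2006 — 1st Thursday is 2006-02-02.
March 2006 — 1st Thursday is 2006-03-02.

2006-03-02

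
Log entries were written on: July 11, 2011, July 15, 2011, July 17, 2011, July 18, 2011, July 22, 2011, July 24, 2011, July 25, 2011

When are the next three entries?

Gaps: 4, 2, 1, 4, 2, 1 days — not constant, but cyclic with period 3.
The events fall on every Monday, Friday and Sunday.
The following Friday is July 29, 2011.
Next Sunday: July 31, 2011.
The following Monday is August 1, 2011.

July 29, 2011; July 31, 2011; August 1, 2011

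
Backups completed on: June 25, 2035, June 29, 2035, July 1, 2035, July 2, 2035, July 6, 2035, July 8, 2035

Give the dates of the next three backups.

July 9, 2035; July 13, 2035; July 15, 2035

The gap pattern 4, 2, 1, 4, 2 repeats every 3 events.
These are the Mondays, Fridays and Sundays of each week.
The following Monday is July 9, 2035.
Next Friday: July 13, 2035.
The following Sunday is July 15, 2035.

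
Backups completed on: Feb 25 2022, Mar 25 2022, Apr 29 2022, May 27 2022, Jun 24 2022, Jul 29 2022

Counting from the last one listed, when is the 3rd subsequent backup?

Every date is a Friday; gaps 28, 35, 28, 28, 35 days.
Each is the last Friday of its month (at least one falls on the 29th or later, ruling out '4th Friday').
Last Friday of August 2022: Aug 26 2022.
Last Friday of September 2022: Sep 30 2022.
Last Friday of October 2022: Oct 28 2022.

Oct 28 2022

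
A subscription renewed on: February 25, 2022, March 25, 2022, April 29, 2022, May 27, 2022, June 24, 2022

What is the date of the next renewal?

July 29, 2022

These are Fridays with 28, 35, 28, 28-day gaps.
Each is the final Friday of its month — April 29, 2022 is past the 28th, so '4th Friday' doesn't fit.
Last Friday of July 2022: July 29, 2022.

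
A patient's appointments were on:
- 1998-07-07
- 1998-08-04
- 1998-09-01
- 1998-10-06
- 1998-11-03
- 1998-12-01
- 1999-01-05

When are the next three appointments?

1999-02-02, 1999-03-02, 1999-04-06

Gaps: 28, 28, 35, 28, 28, 35 days — a mix of 28 and 35. Every date is a Tuesday.
Each is the 1st Tuesday of its month.
1st Tuesday of February 1999: 1999-02-02.
1st Tuesday of March 1999: 1999-03-02.
1st Tuesday of April 1999: 1999-04-06.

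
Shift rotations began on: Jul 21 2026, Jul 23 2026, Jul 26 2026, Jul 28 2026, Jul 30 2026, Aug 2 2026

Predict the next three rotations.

Aug 4 2026, Aug 6 2026, Aug 9 2026

Gaps: 2, 3, 2, 2, 3 days — not constant, but cyclic with period 3.
The events fall on every Tuesday, Thursday and Sunday.
Next Tuesday: Aug 4 2026.
Next Thursday: Aug 6 2026.
The following Sunday is Aug 9 2026.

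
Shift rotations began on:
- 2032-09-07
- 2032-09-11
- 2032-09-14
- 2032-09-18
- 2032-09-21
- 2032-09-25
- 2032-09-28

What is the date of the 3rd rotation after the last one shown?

2032-10-09

Every event lands on a Tuesday or Saturday (gaps cycle 4, 3, 4, 3, 4, 3).
So the schedule is: every Tuesday and Saturday.
Next Saturday: 2032-10-02.
The following Tuesday is 2032-10-05.
The following Saturday is 2032-10-09.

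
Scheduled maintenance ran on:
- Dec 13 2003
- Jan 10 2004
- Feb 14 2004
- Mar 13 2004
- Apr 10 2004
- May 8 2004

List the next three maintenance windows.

Jun 12 2004, Jul 10 2004, Aug 14 2004

All dates are Saturdays, 28, 35, 28, 28, 28 days apart.
Specifically, the 2nd Saturday of each month.
2nd Saturday of June 2004: Jun 12 2004.
2nd Saturday of July 2004: Jul 10 2004.
August 2004 — 2nd Saturday is Aug 14 2004.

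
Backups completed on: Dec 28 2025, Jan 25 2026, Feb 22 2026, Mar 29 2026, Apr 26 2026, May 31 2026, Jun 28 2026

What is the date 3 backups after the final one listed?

These are Sundays with 28, 28, 35, 28, 35, 28-day gaps.
Each is the final Sunday of its month — Mar 29 2026 is past the 28th, so '4th Sunday' doesn't fit.
July 2026 ends with Sunday Jul 26 2026.
Last Sunday of August 2026: Aug 30 2026.
September 2026 ends with Sunday Sep 27 2026.

Sep 27 2026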